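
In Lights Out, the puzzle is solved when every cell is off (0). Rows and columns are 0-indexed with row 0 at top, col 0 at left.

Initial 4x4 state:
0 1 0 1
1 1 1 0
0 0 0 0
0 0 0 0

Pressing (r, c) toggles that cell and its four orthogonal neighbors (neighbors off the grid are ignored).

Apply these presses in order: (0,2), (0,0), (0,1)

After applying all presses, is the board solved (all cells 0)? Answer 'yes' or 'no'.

Answer: yes

Derivation:
After press 1 at (0,2):
0 0 1 0
1 1 0 0
0 0 0 0
0 0 0 0

After press 2 at (0,0):
1 1 1 0
0 1 0 0
0 0 0 0
0 0 0 0

After press 3 at (0,1):
0 0 0 0
0 0 0 0
0 0 0 0
0 0 0 0

Lights still on: 0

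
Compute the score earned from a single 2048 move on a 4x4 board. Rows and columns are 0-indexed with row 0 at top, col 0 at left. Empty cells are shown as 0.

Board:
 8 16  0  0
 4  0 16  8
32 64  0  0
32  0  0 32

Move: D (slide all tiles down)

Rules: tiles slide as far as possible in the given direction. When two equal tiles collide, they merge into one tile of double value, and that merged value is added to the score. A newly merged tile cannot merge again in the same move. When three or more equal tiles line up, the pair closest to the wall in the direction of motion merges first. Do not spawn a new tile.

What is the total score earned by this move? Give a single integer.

Answer: 64

Derivation:
Slide down:
col 0: [8, 4, 32, 32] -> [0, 8, 4, 64]  score +64 (running 64)
col 1: [16, 0, 64, 0] -> [0, 0, 16, 64]  score +0 (running 64)
col 2: [0, 16, 0, 0] -> [0, 0, 0, 16]  score +0 (running 64)
col 3: [0, 8, 0, 32] -> [0, 0, 8, 32]  score +0 (running 64)
Board after move:
 0  0  0  0
 8  0  0  0
 4 16  0  8
64 64 16 32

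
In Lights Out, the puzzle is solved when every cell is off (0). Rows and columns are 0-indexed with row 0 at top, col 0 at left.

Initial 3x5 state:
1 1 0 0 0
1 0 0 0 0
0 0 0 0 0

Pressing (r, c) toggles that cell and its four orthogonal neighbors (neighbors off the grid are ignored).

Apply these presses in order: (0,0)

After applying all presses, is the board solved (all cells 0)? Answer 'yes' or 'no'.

Answer: yes

Derivation:
After press 1 at (0,0):
0 0 0 0 0
0 0 0 0 0
0 0 0 0 0

Lights still on: 0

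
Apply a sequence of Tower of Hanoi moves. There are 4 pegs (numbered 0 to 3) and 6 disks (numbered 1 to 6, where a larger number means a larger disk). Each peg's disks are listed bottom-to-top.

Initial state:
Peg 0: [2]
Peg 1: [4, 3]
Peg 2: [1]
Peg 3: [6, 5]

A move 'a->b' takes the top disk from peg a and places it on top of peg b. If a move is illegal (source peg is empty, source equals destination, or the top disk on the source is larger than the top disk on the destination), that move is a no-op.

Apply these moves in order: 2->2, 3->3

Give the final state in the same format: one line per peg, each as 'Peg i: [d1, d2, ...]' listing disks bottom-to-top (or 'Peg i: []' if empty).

Answer: Peg 0: [2]
Peg 1: [4, 3]
Peg 2: [1]
Peg 3: [6, 5]

Derivation:
After move 1 (2->2):
Peg 0: [2]
Peg 1: [4, 3]
Peg 2: [1]
Peg 3: [6, 5]

After move 2 (3->3):
Peg 0: [2]
Peg 1: [4, 3]
Peg 2: [1]
Peg 3: [6, 5]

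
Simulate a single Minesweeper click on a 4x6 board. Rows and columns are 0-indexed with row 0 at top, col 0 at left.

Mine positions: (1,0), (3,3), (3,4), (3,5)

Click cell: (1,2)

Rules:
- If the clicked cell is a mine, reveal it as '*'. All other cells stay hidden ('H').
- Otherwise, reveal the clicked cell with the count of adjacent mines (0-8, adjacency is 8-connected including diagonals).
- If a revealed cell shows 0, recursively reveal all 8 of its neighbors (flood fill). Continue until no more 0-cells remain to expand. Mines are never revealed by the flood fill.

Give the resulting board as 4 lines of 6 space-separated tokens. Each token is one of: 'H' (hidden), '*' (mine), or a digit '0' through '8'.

H 1 0 0 0 0
H 1 0 0 0 0
H 1 1 2 3 2
H H H H H H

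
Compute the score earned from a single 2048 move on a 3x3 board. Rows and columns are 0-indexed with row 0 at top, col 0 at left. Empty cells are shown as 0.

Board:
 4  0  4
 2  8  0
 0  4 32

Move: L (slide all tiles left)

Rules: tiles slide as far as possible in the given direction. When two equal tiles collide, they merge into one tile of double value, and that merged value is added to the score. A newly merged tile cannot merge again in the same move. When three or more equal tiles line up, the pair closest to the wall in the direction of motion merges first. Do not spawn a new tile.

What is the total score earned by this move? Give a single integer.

Answer: 8

Derivation:
Slide left:
row 0: [4, 0, 4] -> [8, 0, 0]  score +8 (running 8)
row 1: [2, 8, 0] -> [2, 8, 0]  score +0 (running 8)
row 2: [0, 4, 32] -> [4, 32, 0]  score +0 (running 8)
Board after move:
 8  0  0
 2  8  0
 4 32  0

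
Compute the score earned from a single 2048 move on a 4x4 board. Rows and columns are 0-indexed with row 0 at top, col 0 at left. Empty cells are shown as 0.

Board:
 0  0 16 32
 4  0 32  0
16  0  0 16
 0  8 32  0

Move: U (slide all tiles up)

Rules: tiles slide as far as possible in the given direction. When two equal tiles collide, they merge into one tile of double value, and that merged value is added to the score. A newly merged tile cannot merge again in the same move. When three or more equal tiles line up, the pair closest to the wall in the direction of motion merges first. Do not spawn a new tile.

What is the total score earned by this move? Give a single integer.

Slide up:
col 0: [0, 4, 16, 0] -> [4, 16, 0, 0]  score +0 (running 0)
col 1: [0, 0, 0, 8] -> [8, 0, 0, 0]  score +0 (running 0)
col 2: [16, 32, 0, 32] -> [16, 64, 0, 0]  score +64 (running 64)
col 3: [32, 0, 16, 0] -> [32, 16, 0, 0]  score +0 (running 64)
Board after move:
 4  8 16 32
16  0 64 16
 0  0  0  0
 0  0  0  0

Answer: 64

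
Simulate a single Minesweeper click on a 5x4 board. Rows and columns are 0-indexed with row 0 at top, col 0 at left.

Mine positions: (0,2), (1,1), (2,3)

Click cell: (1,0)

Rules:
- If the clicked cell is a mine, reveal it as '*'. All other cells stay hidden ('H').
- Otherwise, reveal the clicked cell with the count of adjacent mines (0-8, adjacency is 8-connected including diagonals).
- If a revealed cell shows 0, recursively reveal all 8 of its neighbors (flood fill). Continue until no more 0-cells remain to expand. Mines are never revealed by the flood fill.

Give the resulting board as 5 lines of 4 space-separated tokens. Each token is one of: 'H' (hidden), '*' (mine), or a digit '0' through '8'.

H H H H
1 H H H
H H H H
H H H H
H H H H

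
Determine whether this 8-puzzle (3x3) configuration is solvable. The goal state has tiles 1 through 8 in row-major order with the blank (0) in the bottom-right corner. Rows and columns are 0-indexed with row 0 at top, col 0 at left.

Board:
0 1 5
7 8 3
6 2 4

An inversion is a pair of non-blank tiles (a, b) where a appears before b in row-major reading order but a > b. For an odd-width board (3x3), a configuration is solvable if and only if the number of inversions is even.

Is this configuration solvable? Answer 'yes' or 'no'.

Inversions (pairs i<j in row-major order where tile[i] > tile[j] > 0): 14
14 is even, so the puzzle is solvable.

Answer: yes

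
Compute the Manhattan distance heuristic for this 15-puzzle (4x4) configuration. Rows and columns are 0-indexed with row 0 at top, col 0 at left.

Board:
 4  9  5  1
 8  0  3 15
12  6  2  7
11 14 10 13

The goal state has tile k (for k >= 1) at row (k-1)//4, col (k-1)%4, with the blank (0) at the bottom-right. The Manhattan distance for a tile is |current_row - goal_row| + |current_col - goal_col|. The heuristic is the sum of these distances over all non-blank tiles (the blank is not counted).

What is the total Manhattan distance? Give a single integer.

Answer: 36

Derivation:
Tile 4: (0,0)->(0,3) = 3
Tile 9: (0,1)->(2,0) = 3
Tile 5: (0,2)->(1,0) = 3
Tile 1: (0,3)->(0,0) = 3
Tile 8: (1,0)->(1,3) = 3
Tile 3: (1,2)->(0,2) = 1
Tile 15: (1,3)->(3,2) = 3
Tile 12: (2,0)->(2,3) = 3
Tile 6: (2,1)->(1,1) = 1
Tile 2: (2,2)->(0,1) = 3
Tile 7: (2,3)->(1,2) = 2
Tile 11: (3,0)->(2,2) = 3
Tile 14: (3,1)->(3,1) = 0
Tile 10: (3,2)->(2,1) = 2
Tile 13: (3,3)->(3,0) = 3
Sum: 3 + 3 + 3 + 3 + 3 + 1 + 3 + 3 + 1 + 3 + 2 + 3 + 0 + 2 + 3 = 36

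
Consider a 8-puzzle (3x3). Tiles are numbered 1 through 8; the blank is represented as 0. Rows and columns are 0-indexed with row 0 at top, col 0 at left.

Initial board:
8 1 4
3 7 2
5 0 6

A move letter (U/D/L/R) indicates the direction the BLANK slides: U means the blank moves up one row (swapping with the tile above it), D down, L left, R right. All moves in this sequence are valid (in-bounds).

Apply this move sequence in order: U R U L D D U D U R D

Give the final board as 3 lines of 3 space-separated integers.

After move 1 (U):
8 1 4
3 0 2
5 7 6

After move 2 (R):
8 1 4
3 2 0
5 7 6

After move 3 (U):
8 1 0
3 2 4
5 7 6

After move 4 (L):
8 0 1
3 2 4
5 7 6

After move 5 (D):
8 2 1
3 0 4
5 7 6

After move 6 (D):
8 2 1
3 7 4
5 0 6

After move 7 (U):
8 2 1
3 0 4
5 7 6

After move 8 (D):
8 2 1
3 7 4
5 0 6

After move 9 (U):
8 2 1
3 0 4
5 7 6

After move 10 (R):
8 2 1
3 4 0
5 7 6

After move 11 (D):
8 2 1
3 4 6
5 7 0

Answer: 8 2 1
3 4 6
5 7 0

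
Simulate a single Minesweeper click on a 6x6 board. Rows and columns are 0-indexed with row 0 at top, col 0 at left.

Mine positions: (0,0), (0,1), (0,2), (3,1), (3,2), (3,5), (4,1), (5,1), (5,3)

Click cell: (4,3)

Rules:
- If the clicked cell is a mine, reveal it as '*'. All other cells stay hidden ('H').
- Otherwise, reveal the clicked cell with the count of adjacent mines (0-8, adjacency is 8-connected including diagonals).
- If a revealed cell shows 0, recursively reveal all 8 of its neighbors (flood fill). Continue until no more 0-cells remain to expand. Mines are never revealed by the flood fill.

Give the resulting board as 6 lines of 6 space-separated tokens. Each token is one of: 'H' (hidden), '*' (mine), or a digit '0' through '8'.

H H H H H H
H H H H H H
H H H H H H
H H H H H H
H H H 2 H H
H H H H H H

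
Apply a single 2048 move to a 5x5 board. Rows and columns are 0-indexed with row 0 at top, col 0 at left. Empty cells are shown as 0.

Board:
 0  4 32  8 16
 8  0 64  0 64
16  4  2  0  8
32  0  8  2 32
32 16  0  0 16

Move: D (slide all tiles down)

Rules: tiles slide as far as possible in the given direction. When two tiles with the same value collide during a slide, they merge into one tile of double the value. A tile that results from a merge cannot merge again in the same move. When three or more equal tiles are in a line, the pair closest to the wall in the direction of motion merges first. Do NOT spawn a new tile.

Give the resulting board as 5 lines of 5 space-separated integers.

Answer:  0  0  0  0 16
 0  0 32  0 64
 8  0 64  0  8
16  8  2  8 32
64 16  8  2 16

Derivation:
Slide down:
col 0: [0, 8, 16, 32, 32] -> [0, 0, 8, 16, 64]
col 1: [4, 0, 4, 0, 16] -> [0, 0, 0, 8, 16]
col 2: [32, 64, 2, 8, 0] -> [0, 32, 64, 2, 8]
col 3: [8, 0, 0, 2, 0] -> [0, 0, 0, 8, 2]
col 4: [16, 64, 8, 32, 16] -> [16, 64, 8, 32, 16]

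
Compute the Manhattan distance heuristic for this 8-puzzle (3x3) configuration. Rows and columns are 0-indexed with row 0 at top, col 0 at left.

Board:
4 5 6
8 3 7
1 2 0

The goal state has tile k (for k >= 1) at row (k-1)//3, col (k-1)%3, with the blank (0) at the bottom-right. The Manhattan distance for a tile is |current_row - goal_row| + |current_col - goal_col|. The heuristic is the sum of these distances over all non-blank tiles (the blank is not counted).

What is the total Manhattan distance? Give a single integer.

Tile 4: (0,0)->(1,0) = 1
Tile 5: (0,1)->(1,1) = 1
Tile 6: (0,2)->(1,2) = 1
Tile 8: (1,0)->(2,1) = 2
Tile 3: (1,1)->(0,2) = 2
Tile 7: (1,2)->(2,0) = 3
Tile 1: (2,0)->(0,0) = 2
Tile 2: (2,1)->(0,1) = 2
Sum: 1 + 1 + 1 + 2 + 2 + 3 + 2 + 2 = 14

Answer: 14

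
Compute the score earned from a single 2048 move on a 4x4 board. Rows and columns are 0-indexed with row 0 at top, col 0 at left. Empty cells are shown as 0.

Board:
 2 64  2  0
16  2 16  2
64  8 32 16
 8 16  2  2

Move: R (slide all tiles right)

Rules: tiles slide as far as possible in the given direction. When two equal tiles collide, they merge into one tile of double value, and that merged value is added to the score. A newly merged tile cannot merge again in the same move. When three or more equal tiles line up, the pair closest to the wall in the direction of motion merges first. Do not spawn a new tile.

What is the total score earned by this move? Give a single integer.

Slide right:
row 0: [2, 64, 2, 0] -> [0, 2, 64, 2]  score +0 (running 0)
row 1: [16, 2, 16, 2] -> [16, 2, 16, 2]  score +0 (running 0)
row 2: [64, 8, 32, 16] -> [64, 8, 32, 16]  score +0 (running 0)
row 3: [8, 16, 2, 2] -> [0, 8, 16, 4]  score +4 (running 4)
Board after move:
 0  2 64  2
16  2 16  2
64  8 32 16
 0  8 16  4

Answer: 4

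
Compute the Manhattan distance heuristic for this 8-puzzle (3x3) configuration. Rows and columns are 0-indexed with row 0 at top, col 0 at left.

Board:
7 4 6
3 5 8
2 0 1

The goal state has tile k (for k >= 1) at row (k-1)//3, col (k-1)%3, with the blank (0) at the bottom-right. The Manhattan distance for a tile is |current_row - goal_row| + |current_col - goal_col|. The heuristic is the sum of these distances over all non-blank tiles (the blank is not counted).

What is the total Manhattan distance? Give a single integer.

Tile 7: at (0,0), goal (2,0), distance |0-2|+|0-0| = 2
Tile 4: at (0,1), goal (1,0), distance |0-1|+|1-0| = 2
Tile 6: at (0,2), goal (1,2), distance |0-1|+|2-2| = 1
Tile 3: at (1,0), goal (0,2), distance |1-0|+|0-2| = 3
Tile 5: at (1,1), goal (1,1), distance |1-1|+|1-1| = 0
Tile 8: at (1,2), goal (2,1), distance |1-2|+|2-1| = 2
Tile 2: at (2,0), goal (0,1), distance |2-0|+|0-1| = 3
Tile 1: at (2,2), goal (0,0), distance |2-0|+|2-0| = 4
Sum: 2 + 2 + 1 + 3 + 0 + 2 + 3 + 4 = 17

Answer: 17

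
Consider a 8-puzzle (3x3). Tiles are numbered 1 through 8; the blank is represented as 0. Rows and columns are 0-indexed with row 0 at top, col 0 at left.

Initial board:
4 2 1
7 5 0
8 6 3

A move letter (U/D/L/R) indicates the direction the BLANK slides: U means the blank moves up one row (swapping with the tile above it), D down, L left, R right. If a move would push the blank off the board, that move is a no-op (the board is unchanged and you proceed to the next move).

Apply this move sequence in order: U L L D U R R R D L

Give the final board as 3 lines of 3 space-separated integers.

Answer: 4 2 1
7 0 5
8 6 3

Derivation:
After move 1 (U):
4 2 0
7 5 1
8 6 3

After move 2 (L):
4 0 2
7 5 1
8 6 3

After move 3 (L):
0 4 2
7 5 1
8 6 3

After move 4 (D):
7 4 2
0 5 1
8 6 3

After move 5 (U):
0 4 2
7 5 1
8 6 3

After move 6 (R):
4 0 2
7 5 1
8 6 3

After move 7 (R):
4 2 0
7 5 1
8 6 3

After move 8 (R):
4 2 0
7 5 1
8 6 3

After move 9 (D):
4 2 1
7 5 0
8 6 3

After move 10 (L):
4 2 1
7 0 5
8 6 3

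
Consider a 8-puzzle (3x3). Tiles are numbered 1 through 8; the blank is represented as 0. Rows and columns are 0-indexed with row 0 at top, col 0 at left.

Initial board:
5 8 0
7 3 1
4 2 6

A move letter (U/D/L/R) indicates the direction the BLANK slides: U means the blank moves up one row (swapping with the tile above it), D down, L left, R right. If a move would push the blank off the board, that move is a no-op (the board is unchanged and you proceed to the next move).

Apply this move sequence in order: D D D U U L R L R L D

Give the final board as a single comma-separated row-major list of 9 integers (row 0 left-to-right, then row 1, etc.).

Answer: 5, 3, 8, 7, 0, 1, 4, 2, 6

Derivation:
After move 1 (D):
5 8 1
7 3 0
4 2 6

After move 2 (D):
5 8 1
7 3 6
4 2 0

After move 3 (D):
5 8 1
7 3 6
4 2 0

After move 4 (U):
5 8 1
7 3 0
4 2 6

After move 5 (U):
5 8 0
7 3 1
4 2 6

After move 6 (L):
5 0 8
7 3 1
4 2 6

After move 7 (R):
5 8 0
7 3 1
4 2 6

After move 8 (L):
5 0 8
7 3 1
4 2 6

After move 9 (R):
5 8 0
7 3 1
4 2 6

After move 10 (L):
5 0 8
7 3 1
4 2 6

After move 11 (D):
5 3 8
7 0 1
4 2 6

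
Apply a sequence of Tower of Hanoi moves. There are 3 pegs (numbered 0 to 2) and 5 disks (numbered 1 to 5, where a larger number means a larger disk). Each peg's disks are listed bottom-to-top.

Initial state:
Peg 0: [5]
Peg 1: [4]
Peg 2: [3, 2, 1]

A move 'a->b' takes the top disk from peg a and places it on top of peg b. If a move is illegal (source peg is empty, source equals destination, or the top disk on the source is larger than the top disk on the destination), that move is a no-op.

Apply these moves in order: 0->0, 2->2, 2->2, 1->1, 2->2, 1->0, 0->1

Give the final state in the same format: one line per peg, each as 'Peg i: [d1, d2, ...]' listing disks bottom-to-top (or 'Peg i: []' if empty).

Answer: Peg 0: [5]
Peg 1: [4]
Peg 2: [3, 2, 1]

Derivation:
After move 1 (0->0):
Peg 0: [5]
Peg 1: [4]
Peg 2: [3, 2, 1]

After move 2 (2->2):
Peg 0: [5]
Peg 1: [4]
Peg 2: [3, 2, 1]

After move 3 (2->2):
Peg 0: [5]
Peg 1: [4]
Peg 2: [3, 2, 1]

After move 4 (1->1):
Peg 0: [5]
Peg 1: [4]
Peg 2: [3, 2, 1]

After move 5 (2->2):
Peg 0: [5]
Peg 1: [4]
Peg 2: [3, 2, 1]

After move 6 (1->0):
Peg 0: [5, 4]
Peg 1: []
Peg 2: [3, 2, 1]

After move 7 (0->1):
Peg 0: [5]
Peg 1: [4]
Peg 2: [3, 2, 1]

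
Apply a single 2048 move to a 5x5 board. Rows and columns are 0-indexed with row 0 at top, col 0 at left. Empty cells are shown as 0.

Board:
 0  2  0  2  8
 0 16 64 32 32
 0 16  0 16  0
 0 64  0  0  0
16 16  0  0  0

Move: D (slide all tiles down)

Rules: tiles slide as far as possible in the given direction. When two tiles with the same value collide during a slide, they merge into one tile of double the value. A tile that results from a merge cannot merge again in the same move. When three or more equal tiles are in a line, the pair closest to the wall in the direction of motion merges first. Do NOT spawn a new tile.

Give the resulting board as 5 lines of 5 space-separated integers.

Answer:  0  0  0  0  0
 0  2  0  0  0
 0 32  0  2  0
 0 64  0 32  8
16 16 64 16 32

Derivation:
Slide down:
col 0: [0, 0, 0, 0, 16] -> [0, 0, 0, 0, 16]
col 1: [2, 16, 16, 64, 16] -> [0, 2, 32, 64, 16]
col 2: [0, 64, 0, 0, 0] -> [0, 0, 0, 0, 64]
col 3: [2, 32, 16, 0, 0] -> [0, 0, 2, 32, 16]
col 4: [8, 32, 0, 0, 0] -> [0, 0, 0, 8, 32]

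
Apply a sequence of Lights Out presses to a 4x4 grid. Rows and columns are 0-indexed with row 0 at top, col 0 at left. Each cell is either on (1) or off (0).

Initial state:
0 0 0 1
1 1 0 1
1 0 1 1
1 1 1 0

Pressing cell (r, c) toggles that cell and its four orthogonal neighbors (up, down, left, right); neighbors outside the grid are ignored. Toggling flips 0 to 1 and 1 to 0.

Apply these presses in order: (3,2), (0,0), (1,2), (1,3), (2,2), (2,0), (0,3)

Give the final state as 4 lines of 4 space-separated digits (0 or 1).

After press 1 at (3,2):
0 0 0 1
1 1 0 1
1 0 0 1
1 0 0 1

After press 2 at (0,0):
1 1 0 1
0 1 0 1
1 0 0 1
1 0 0 1

After press 3 at (1,2):
1 1 1 1
0 0 1 0
1 0 1 1
1 0 0 1

After press 4 at (1,3):
1 1 1 0
0 0 0 1
1 0 1 0
1 0 0 1

After press 5 at (2,2):
1 1 1 0
0 0 1 1
1 1 0 1
1 0 1 1

After press 6 at (2,0):
1 1 1 0
1 0 1 1
0 0 0 1
0 0 1 1

After press 7 at (0,3):
1 1 0 1
1 0 1 0
0 0 0 1
0 0 1 1

Answer: 1 1 0 1
1 0 1 0
0 0 0 1
0 0 1 1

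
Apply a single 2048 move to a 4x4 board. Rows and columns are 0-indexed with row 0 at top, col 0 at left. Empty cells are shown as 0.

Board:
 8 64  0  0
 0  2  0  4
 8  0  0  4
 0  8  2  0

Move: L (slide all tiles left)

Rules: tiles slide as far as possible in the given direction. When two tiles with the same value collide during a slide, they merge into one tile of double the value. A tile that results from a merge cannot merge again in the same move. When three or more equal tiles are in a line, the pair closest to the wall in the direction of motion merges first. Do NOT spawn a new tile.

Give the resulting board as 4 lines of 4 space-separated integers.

Answer:  8 64  0  0
 2  4  0  0
 8  4  0  0
 8  2  0  0

Derivation:
Slide left:
row 0: [8, 64, 0, 0] -> [8, 64, 0, 0]
row 1: [0, 2, 0, 4] -> [2, 4, 0, 0]
row 2: [8, 0, 0, 4] -> [8, 4, 0, 0]
row 3: [0, 8, 2, 0] -> [8, 2, 0, 0]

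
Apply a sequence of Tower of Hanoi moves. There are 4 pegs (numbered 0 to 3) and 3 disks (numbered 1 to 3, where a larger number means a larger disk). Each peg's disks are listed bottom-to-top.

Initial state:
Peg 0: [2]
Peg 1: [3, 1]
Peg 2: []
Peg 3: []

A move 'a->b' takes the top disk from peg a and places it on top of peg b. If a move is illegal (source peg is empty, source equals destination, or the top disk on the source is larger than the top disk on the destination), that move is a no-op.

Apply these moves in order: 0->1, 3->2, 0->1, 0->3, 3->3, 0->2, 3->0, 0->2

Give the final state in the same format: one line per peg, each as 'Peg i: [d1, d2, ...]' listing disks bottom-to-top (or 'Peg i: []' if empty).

Answer: Peg 0: []
Peg 1: [3, 1]
Peg 2: [2]
Peg 3: []

Derivation:
After move 1 (0->1):
Peg 0: [2]
Peg 1: [3, 1]
Peg 2: []
Peg 3: []

After move 2 (3->2):
Peg 0: [2]
Peg 1: [3, 1]
Peg 2: []
Peg 3: []

After move 3 (0->1):
Peg 0: [2]
Peg 1: [3, 1]
Peg 2: []
Peg 3: []

After move 4 (0->3):
Peg 0: []
Peg 1: [3, 1]
Peg 2: []
Peg 3: [2]

After move 5 (3->3):
Peg 0: []
Peg 1: [3, 1]
Peg 2: []
Peg 3: [2]

After move 6 (0->2):
Peg 0: []
Peg 1: [3, 1]
Peg 2: []
Peg 3: [2]

After move 7 (3->0):
Peg 0: [2]
Peg 1: [3, 1]
Peg 2: []
Peg 3: []

After move 8 (0->2):
Peg 0: []
Peg 1: [3, 1]
Peg 2: [2]
Peg 3: []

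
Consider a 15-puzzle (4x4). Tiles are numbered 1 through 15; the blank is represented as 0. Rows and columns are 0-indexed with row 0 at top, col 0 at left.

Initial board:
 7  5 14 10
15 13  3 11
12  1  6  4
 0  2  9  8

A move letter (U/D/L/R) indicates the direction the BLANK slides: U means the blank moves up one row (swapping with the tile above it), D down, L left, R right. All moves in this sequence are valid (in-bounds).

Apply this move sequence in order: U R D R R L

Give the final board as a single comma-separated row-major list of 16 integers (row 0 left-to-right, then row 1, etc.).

After move 1 (U):
 7  5 14 10
15 13  3 11
 0  1  6  4
12  2  9  8

After move 2 (R):
 7  5 14 10
15 13  3 11
 1  0  6  4
12  2  9  8

After move 3 (D):
 7  5 14 10
15 13  3 11
 1  2  6  4
12  0  9  8

After move 4 (R):
 7  5 14 10
15 13  3 11
 1  2  6  4
12  9  0  8

After move 5 (R):
 7  5 14 10
15 13  3 11
 1  2  6  4
12  9  8  0

After move 6 (L):
 7  5 14 10
15 13  3 11
 1  2  6  4
12  9  0  8

Answer: 7, 5, 14, 10, 15, 13, 3, 11, 1, 2, 6, 4, 12, 9, 0, 8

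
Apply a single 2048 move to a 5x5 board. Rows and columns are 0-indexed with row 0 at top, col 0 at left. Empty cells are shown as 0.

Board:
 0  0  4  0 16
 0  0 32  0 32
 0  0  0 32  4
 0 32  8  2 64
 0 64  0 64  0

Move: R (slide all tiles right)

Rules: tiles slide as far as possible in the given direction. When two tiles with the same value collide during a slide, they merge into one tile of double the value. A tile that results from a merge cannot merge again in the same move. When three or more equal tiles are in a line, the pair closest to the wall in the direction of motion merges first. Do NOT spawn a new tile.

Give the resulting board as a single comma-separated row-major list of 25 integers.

Answer: 0, 0, 0, 4, 16, 0, 0, 0, 0, 64, 0, 0, 0, 32, 4, 0, 32, 8, 2, 64, 0, 0, 0, 0, 128

Derivation:
Slide right:
row 0: [0, 0, 4, 0, 16] -> [0, 0, 0, 4, 16]
row 1: [0, 0, 32, 0, 32] -> [0, 0, 0, 0, 64]
row 2: [0, 0, 0, 32, 4] -> [0, 0, 0, 32, 4]
row 3: [0, 32, 8, 2, 64] -> [0, 32, 8, 2, 64]
row 4: [0, 64, 0, 64, 0] -> [0, 0, 0, 0, 128]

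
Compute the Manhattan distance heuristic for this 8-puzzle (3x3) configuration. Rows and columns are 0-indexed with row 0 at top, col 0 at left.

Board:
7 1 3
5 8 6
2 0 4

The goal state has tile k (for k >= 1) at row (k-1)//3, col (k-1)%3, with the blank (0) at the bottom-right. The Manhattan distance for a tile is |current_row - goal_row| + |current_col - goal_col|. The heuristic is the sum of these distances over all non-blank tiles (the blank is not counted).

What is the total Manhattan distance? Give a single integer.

Answer: 11

Derivation:
Tile 7: (0,0)->(2,0) = 2
Tile 1: (0,1)->(0,0) = 1
Tile 3: (0,2)->(0,2) = 0
Tile 5: (1,0)->(1,1) = 1
Tile 8: (1,1)->(2,1) = 1
Tile 6: (1,2)->(1,2) = 0
Tile 2: (2,0)->(0,1) = 3
Tile 4: (2,2)->(1,0) = 3
Sum: 2 + 1 + 0 + 1 + 1 + 0 + 3 + 3 = 11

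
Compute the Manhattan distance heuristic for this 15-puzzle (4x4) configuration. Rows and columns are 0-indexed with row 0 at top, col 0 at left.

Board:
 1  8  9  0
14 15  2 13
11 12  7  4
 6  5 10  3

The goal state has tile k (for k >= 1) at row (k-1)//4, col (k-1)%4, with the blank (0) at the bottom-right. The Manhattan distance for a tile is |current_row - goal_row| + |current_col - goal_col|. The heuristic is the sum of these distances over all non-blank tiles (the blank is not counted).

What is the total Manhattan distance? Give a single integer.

Tile 1: (0,0)->(0,0) = 0
Tile 8: (0,1)->(1,3) = 3
Tile 9: (0,2)->(2,0) = 4
Tile 14: (1,0)->(3,1) = 3
Tile 15: (1,1)->(3,2) = 3
Tile 2: (1,2)->(0,1) = 2
Tile 13: (1,3)->(3,0) = 5
Tile 11: (2,0)->(2,2) = 2
Tile 12: (2,1)->(2,3) = 2
Tile 7: (2,2)->(1,2) = 1
Tile 4: (2,3)->(0,3) = 2
Tile 6: (3,0)->(1,1) = 3
Tile 5: (3,1)->(1,0) = 3
Tile 10: (3,2)->(2,1) = 2
Tile 3: (3,3)->(0,2) = 4
Sum: 0 + 3 + 4 + 3 + 3 + 2 + 5 + 2 + 2 + 1 + 2 + 3 + 3 + 2 + 4 = 39

Answer: 39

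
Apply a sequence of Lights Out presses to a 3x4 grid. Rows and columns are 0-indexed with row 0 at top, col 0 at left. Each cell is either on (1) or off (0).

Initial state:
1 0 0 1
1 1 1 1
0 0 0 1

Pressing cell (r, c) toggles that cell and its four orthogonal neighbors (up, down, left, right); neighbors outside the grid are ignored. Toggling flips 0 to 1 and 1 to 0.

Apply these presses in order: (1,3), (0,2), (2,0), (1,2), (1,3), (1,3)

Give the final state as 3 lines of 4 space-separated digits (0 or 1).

Answer: 1 1 0 1
0 0 0 1
1 1 1 0

Derivation:
After press 1 at (1,3):
1 0 0 0
1 1 0 0
0 0 0 0

After press 2 at (0,2):
1 1 1 1
1 1 1 0
0 0 0 0

After press 3 at (2,0):
1 1 1 1
0 1 1 0
1 1 0 0

After press 4 at (1,2):
1 1 0 1
0 0 0 1
1 1 1 0

After press 5 at (1,3):
1 1 0 0
0 0 1 0
1 1 1 1

After press 6 at (1,3):
1 1 0 1
0 0 0 1
1 1 1 0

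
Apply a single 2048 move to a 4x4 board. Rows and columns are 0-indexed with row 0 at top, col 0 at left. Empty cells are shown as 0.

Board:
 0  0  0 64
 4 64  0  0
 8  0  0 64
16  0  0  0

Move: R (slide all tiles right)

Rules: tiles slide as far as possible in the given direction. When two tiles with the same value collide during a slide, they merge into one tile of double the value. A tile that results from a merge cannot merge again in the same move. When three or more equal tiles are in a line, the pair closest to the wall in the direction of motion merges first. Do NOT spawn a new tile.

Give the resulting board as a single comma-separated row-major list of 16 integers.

Answer: 0, 0, 0, 64, 0, 0, 4, 64, 0, 0, 8, 64, 0, 0, 0, 16

Derivation:
Slide right:
row 0: [0, 0, 0, 64] -> [0, 0, 0, 64]
row 1: [4, 64, 0, 0] -> [0, 0, 4, 64]
row 2: [8, 0, 0, 64] -> [0, 0, 8, 64]
row 3: [16, 0, 0, 0] -> [0, 0, 0, 16]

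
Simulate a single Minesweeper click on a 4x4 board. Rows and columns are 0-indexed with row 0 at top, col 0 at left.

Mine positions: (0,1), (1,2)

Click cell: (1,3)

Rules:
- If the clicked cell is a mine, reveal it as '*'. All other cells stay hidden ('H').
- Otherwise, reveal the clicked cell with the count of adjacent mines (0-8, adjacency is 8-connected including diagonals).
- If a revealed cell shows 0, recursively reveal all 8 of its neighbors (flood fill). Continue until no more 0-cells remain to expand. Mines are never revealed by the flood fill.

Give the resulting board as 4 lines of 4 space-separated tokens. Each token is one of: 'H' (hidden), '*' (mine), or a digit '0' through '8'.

H H H H
H H H 1
H H H H
H H H H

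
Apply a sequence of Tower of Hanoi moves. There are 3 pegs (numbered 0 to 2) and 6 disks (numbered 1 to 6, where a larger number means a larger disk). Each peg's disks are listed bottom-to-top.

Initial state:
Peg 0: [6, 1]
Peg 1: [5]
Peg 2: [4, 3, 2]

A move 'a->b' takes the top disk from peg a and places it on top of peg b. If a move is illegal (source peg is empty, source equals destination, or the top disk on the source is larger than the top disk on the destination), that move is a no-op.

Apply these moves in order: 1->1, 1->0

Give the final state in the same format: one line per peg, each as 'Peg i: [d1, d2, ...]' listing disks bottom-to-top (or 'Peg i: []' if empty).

After move 1 (1->1):
Peg 0: [6, 1]
Peg 1: [5]
Peg 2: [4, 3, 2]

After move 2 (1->0):
Peg 0: [6, 1]
Peg 1: [5]
Peg 2: [4, 3, 2]

Answer: Peg 0: [6, 1]
Peg 1: [5]
Peg 2: [4, 3, 2]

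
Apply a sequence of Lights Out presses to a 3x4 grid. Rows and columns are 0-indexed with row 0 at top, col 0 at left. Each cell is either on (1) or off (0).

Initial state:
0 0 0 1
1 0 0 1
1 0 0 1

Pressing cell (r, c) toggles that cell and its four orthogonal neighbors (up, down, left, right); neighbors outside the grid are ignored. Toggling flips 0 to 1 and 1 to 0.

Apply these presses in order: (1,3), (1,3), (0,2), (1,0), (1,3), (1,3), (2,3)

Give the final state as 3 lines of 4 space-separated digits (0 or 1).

After press 1 at (1,3):
0 0 0 0
1 0 1 0
1 0 0 0

After press 2 at (1,3):
0 0 0 1
1 0 0 1
1 0 0 1

After press 3 at (0,2):
0 1 1 0
1 0 1 1
1 0 0 1

After press 4 at (1,0):
1 1 1 0
0 1 1 1
0 0 0 1

After press 5 at (1,3):
1 1 1 1
0 1 0 0
0 0 0 0

After press 6 at (1,3):
1 1 1 0
0 1 1 1
0 0 0 1

After press 7 at (2,3):
1 1 1 0
0 1 1 0
0 0 1 0

Answer: 1 1 1 0
0 1 1 0
0 0 1 0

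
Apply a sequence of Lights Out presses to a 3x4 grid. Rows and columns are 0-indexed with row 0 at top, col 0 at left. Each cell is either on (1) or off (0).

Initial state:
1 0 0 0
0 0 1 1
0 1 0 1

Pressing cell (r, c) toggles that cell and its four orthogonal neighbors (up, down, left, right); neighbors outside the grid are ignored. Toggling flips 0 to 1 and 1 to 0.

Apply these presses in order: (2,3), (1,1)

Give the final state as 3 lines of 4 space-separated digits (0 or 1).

After press 1 at (2,3):
1 0 0 0
0 0 1 0
0 1 1 0

After press 2 at (1,1):
1 1 0 0
1 1 0 0
0 0 1 0

Answer: 1 1 0 0
1 1 0 0
0 0 1 0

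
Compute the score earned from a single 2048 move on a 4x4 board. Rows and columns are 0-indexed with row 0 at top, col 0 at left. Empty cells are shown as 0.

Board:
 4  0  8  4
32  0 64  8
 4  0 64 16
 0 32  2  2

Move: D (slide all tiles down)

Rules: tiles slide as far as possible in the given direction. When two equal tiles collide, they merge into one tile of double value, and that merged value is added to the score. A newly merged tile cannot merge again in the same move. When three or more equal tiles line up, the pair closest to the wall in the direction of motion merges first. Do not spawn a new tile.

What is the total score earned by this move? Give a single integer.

Slide down:
col 0: [4, 32, 4, 0] -> [0, 4, 32, 4]  score +0 (running 0)
col 1: [0, 0, 0, 32] -> [0, 0, 0, 32]  score +0 (running 0)
col 2: [8, 64, 64, 2] -> [0, 8, 128, 2]  score +128 (running 128)
col 3: [4, 8, 16, 2] -> [4, 8, 16, 2]  score +0 (running 128)
Board after move:
  0   0   0   4
  4   0   8   8
 32   0 128  16
  4  32   2   2

Answer: 128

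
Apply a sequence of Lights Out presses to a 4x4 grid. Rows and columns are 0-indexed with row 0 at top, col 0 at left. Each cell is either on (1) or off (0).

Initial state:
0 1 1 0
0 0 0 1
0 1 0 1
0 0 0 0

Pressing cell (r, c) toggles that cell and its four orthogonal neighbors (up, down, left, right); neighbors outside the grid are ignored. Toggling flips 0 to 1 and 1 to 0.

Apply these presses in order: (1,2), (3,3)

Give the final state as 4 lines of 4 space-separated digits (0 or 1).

After press 1 at (1,2):
0 1 0 0
0 1 1 0
0 1 1 1
0 0 0 0

After press 2 at (3,3):
0 1 0 0
0 1 1 0
0 1 1 0
0 0 1 1

Answer: 0 1 0 0
0 1 1 0
0 1 1 0
0 0 1 1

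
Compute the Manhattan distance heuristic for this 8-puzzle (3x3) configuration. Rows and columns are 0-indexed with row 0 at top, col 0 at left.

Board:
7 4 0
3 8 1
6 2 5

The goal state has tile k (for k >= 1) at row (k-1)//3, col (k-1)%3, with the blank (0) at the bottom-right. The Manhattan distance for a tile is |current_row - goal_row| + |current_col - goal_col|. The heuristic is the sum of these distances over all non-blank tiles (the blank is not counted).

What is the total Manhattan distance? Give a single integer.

Answer: 18

Derivation:
Tile 7: (0,0)->(2,0) = 2
Tile 4: (0,1)->(1,0) = 2
Tile 3: (1,0)->(0,2) = 3
Tile 8: (1,1)->(2,1) = 1
Tile 1: (1,2)->(0,0) = 3
Tile 6: (2,0)->(1,2) = 3
Tile 2: (2,1)->(0,1) = 2
Tile 5: (2,2)->(1,1) = 2
Sum: 2 + 2 + 3 + 1 + 3 + 3 + 2 + 2 = 18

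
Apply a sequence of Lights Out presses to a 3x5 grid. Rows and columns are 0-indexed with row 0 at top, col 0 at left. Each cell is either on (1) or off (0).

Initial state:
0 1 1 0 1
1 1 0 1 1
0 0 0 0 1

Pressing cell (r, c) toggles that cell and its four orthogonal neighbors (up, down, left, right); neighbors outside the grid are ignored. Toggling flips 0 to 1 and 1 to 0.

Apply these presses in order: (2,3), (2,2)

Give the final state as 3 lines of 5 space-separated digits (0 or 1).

Answer: 0 1 1 0 1
1 1 1 0 1
0 1 0 0 0

Derivation:
After press 1 at (2,3):
0 1 1 0 1
1 1 0 0 1
0 0 1 1 0

After press 2 at (2,2):
0 1 1 0 1
1 1 1 0 1
0 1 0 0 0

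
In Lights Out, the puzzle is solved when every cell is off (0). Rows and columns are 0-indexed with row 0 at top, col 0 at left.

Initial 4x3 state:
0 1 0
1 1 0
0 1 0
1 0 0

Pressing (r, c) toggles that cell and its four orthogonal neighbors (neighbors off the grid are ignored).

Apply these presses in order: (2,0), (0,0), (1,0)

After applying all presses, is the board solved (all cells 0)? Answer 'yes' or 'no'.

Answer: yes

Derivation:
After press 1 at (2,0):
0 1 0
0 1 0
1 0 0
0 0 0

After press 2 at (0,0):
1 0 0
1 1 0
1 0 0
0 0 0

After press 3 at (1,0):
0 0 0
0 0 0
0 0 0
0 0 0

Lights still on: 0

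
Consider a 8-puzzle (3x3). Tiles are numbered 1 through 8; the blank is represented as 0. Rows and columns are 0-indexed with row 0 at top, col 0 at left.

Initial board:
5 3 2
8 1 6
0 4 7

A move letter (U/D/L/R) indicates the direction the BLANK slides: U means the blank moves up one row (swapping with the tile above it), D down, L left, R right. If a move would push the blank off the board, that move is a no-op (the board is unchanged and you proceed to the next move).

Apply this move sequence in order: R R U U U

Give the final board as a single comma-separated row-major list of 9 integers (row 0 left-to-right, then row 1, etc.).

After move 1 (R):
5 3 2
8 1 6
4 0 7

After move 2 (R):
5 3 2
8 1 6
4 7 0

After move 3 (U):
5 3 2
8 1 0
4 7 6

After move 4 (U):
5 3 0
8 1 2
4 7 6

After move 5 (U):
5 3 0
8 1 2
4 7 6

Answer: 5, 3, 0, 8, 1, 2, 4, 7, 6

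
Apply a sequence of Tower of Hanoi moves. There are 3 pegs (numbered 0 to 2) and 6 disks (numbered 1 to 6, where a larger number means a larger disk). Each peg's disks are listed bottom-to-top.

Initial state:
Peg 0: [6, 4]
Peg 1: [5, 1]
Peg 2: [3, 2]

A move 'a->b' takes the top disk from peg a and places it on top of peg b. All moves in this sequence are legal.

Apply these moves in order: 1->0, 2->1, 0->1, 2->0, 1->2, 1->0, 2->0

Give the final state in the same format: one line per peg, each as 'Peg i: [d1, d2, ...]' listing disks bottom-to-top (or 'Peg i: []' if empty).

Answer: Peg 0: [6, 4, 3, 2, 1]
Peg 1: [5]
Peg 2: []

Derivation:
After move 1 (1->0):
Peg 0: [6, 4, 1]
Peg 1: [5]
Peg 2: [3, 2]

After move 2 (2->1):
Peg 0: [6, 4, 1]
Peg 1: [5, 2]
Peg 2: [3]

After move 3 (0->1):
Peg 0: [6, 4]
Peg 1: [5, 2, 1]
Peg 2: [3]

After move 4 (2->0):
Peg 0: [6, 4, 3]
Peg 1: [5, 2, 1]
Peg 2: []

After move 5 (1->2):
Peg 0: [6, 4, 3]
Peg 1: [5, 2]
Peg 2: [1]

After move 6 (1->0):
Peg 0: [6, 4, 3, 2]
Peg 1: [5]
Peg 2: [1]

After move 7 (2->0):
Peg 0: [6, 4, 3, 2, 1]
Peg 1: [5]
Peg 2: []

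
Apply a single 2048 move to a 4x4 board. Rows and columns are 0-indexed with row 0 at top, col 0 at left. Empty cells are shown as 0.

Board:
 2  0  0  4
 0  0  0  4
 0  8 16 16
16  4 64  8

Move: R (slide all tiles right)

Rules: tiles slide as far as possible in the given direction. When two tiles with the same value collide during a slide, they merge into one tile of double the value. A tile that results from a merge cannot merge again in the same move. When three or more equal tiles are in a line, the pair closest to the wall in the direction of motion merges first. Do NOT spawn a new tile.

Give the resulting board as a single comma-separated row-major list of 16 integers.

Answer: 0, 0, 2, 4, 0, 0, 0, 4, 0, 0, 8, 32, 16, 4, 64, 8

Derivation:
Slide right:
row 0: [2, 0, 0, 4] -> [0, 0, 2, 4]
row 1: [0, 0, 0, 4] -> [0, 0, 0, 4]
row 2: [0, 8, 16, 16] -> [0, 0, 8, 32]
row 3: [16, 4, 64, 8] -> [16, 4, 64, 8]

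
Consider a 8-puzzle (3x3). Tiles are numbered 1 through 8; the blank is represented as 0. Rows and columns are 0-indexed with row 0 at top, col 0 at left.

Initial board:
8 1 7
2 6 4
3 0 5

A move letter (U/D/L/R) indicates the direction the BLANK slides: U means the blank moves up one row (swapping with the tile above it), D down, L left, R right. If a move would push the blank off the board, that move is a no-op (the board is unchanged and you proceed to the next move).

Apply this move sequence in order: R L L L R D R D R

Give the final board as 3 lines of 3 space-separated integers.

Answer: 8 1 7
2 6 4
3 5 0

Derivation:
After move 1 (R):
8 1 7
2 6 4
3 5 0

After move 2 (L):
8 1 7
2 6 4
3 0 5

After move 3 (L):
8 1 7
2 6 4
0 3 5

After move 4 (L):
8 1 7
2 6 4
0 3 5

After move 5 (R):
8 1 7
2 6 4
3 0 5

After move 6 (D):
8 1 7
2 6 4
3 0 5

After move 7 (R):
8 1 7
2 6 4
3 5 0

After move 8 (D):
8 1 7
2 6 4
3 5 0

After move 9 (R):
8 1 7
2 6 4
3 5 0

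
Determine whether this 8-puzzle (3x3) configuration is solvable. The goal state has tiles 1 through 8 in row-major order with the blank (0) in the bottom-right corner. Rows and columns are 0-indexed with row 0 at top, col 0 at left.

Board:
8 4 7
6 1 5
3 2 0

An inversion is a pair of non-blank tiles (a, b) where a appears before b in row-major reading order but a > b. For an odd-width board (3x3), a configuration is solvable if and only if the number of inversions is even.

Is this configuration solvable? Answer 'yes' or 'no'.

Answer: yes

Derivation:
Inversions (pairs i<j in row-major order where tile[i] > tile[j] > 0): 22
22 is even, so the puzzle is solvable.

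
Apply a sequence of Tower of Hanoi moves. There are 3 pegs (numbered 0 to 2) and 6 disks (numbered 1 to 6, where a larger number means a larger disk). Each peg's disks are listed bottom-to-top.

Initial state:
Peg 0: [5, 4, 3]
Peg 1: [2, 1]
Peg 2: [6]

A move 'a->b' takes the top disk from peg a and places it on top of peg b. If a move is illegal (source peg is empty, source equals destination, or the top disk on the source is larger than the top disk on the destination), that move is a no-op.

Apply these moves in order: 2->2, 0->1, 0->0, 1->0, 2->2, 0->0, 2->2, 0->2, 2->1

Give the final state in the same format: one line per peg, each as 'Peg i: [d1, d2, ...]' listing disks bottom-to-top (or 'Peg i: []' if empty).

After move 1 (2->2):
Peg 0: [5, 4, 3]
Peg 1: [2, 1]
Peg 2: [6]

After move 2 (0->1):
Peg 0: [5, 4, 3]
Peg 1: [2, 1]
Peg 2: [6]

After move 3 (0->0):
Peg 0: [5, 4, 3]
Peg 1: [2, 1]
Peg 2: [6]

After move 4 (1->0):
Peg 0: [5, 4, 3, 1]
Peg 1: [2]
Peg 2: [6]

After move 5 (2->2):
Peg 0: [5, 4, 3, 1]
Peg 1: [2]
Peg 2: [6]

After move 6 (0->0):
Peg 0: [5, 4, 3, 1]
Peg 1: [2]
Peg 2: [6]

After move 7 (2->2):
Peg 0: [5, 4, 3, 1]
Peg 1: [2]
Peg 2: [6]

After move 8 (0->2):
Peg 0: [5, 4, 3]
Peg 1: [2]
Peg 2: [6, 1]

After move 9 (2->1):
Peg 0: [5, 4, 3]
Peg 1: [2, 1]
Peg 2: [6]

Answer: Peg 0: [5, 4, 3]
Peg 1: [2, 1]
Peg 2: [6]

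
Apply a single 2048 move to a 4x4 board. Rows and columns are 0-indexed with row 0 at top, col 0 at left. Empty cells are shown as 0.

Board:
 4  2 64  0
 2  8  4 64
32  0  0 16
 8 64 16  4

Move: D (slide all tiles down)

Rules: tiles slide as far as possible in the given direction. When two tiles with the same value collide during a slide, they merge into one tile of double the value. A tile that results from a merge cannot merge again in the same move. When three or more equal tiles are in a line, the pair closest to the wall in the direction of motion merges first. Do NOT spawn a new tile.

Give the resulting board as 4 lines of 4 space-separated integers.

Slide down:
col 0: [4, 2, 32, 8] -> [4, 2, 32, 8]
col 1: [2, 8, 0, 64] -> [0, 2, 8, 64]
col 2: [64, 4, 0, 16] -> [0, 64, 4, 16]
col 3: [0, 64, 16, 4] -> [0, 64, 16, 4]

Answer:  4  0  0  0
 2  2 64 64
32  8  4 16
 8 64 16  4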